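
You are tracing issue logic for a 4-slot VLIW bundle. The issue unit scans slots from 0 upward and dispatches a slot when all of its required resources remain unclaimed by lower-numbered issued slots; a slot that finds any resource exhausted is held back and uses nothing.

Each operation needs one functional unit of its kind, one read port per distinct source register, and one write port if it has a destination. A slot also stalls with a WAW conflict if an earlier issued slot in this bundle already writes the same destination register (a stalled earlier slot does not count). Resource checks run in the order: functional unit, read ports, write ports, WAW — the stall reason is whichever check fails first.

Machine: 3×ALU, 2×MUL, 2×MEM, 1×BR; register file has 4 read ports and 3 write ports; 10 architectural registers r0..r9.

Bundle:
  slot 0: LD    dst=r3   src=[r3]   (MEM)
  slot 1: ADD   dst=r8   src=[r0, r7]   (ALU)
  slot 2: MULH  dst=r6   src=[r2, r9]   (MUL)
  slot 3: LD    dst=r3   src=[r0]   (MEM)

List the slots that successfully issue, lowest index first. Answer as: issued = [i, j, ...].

(0) want 1×MEM +1rd +1wr — yes → AL3|MU2|ME1|BR1|rd3|wr2
(1) want 1×ALU +2rd +1wr — yes → AL2|MU2|ME1|BR1|rd1|wr1
(2) want 1×MUL +2rd +1wr — RD_PORT → AL2|MU2|ME1|BR1|rd1|wr1
(3) want 1×MEM +1rd +1wr — WAW → AL2|MU2|ME1|BR1|rd1|wr1

issued = [0, 1]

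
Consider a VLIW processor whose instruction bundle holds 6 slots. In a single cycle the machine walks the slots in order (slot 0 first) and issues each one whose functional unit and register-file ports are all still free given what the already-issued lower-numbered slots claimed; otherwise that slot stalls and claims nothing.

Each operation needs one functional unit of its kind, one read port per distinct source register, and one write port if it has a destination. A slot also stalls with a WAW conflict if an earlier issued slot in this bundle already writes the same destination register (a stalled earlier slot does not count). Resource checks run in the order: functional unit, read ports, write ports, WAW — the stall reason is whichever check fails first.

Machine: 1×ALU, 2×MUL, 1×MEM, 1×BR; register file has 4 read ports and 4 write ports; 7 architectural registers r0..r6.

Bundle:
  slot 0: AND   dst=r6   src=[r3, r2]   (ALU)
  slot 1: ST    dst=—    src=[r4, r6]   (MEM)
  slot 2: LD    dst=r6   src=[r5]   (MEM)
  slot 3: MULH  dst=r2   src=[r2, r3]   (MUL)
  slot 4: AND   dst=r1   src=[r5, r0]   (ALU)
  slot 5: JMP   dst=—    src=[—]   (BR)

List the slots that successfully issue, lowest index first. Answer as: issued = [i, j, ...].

(0) want 1×ALU +2rd +1wr — yes → AL0|MU2|ME1|BR1|rd2|wr3
(1) want 1×MEM +2rd +0wr — yes → AL0|MU2|ME0|BR1|rd0|wr3
(2) want 1×MEM +1rd +1wr — FU → AL0|MU2|ME0|BR1|rd0|wr3
(3) want 1×MUL +2rd +1wr — RD_PORT → AL0|MU2|ME0|BR1|rd0|wr3
(4) want 1×ALU +2rd +1wr — FU → AL0|MU2|ME0|BR1|rd0|wr3
(5) want 1×BR +0rd +0wr — yes → AL0|MU2|ME0|BR0|rd0|wr3

issued = [0, 1, 5]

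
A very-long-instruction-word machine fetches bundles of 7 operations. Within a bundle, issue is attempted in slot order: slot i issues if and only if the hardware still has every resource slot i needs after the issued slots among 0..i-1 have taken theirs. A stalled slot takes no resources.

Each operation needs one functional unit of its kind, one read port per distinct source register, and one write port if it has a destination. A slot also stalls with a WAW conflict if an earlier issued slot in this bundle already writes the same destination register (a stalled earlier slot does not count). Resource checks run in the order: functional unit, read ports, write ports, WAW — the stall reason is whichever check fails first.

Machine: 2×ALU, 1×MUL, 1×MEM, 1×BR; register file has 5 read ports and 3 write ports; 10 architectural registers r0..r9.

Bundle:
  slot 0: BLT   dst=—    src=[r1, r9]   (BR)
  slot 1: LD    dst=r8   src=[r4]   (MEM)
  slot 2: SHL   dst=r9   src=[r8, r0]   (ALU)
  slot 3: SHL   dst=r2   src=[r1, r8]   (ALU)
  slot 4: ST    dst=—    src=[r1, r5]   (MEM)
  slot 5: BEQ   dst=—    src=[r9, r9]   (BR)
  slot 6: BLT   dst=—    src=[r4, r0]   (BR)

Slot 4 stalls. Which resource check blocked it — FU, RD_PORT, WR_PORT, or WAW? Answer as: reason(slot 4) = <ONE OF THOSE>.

(0) want 1×BR +2rd +0wr — yes → AL2|MU1|ME1|BR0|rd3|wr3
(1) want 1×MEM +1rd +1wr — yes → AL2|MU1|ME0|BR0|rd2|wr2
(2) want 1×ALU +2rd +1wr — yes → AL1|MU1|ME0|BR0|rd0|wr1
(3) want 1×ALU +2rd +1wr — RD_PORT → AL1|MU1|ME0|BR0|rd0|wr1
(4) want 1×MEM +2rd +0wr — FU → AL1|MU1|ME0|BR0|rd0|wr1
(5) want 1×BR +1rd +0wr — FU → AL1|MU1|ME0|BR0|rd0|wr1
(6) want 1×BR +2rd +0wr — FU → AL1|MU1|ME0|BR0|rd0|wr1

reason(slot 4) = FU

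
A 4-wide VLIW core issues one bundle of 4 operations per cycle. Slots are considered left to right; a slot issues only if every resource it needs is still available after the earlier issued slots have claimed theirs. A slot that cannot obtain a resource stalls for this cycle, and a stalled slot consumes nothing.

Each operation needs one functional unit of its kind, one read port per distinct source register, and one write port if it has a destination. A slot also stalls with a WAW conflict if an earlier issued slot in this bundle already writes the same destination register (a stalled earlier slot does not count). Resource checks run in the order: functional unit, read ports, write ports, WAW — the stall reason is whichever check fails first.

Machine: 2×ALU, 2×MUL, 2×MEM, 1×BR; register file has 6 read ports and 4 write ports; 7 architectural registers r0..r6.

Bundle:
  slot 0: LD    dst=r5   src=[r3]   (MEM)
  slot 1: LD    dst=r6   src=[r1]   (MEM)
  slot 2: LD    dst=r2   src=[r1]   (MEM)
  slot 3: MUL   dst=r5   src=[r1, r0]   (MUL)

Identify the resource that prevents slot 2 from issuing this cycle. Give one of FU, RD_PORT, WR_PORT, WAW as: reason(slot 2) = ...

reason(slot 2) = FU

#0 MEM src=r3 dispatched  <A:2 Mu:2 Ld:1 B:1 rd:5 wr:3>
#1 MEM src=r1 dispatched  <A:2 Mu:2 Ld:0 B:1 rd:4 wr:2>
#2 MEM src=r1 held:FU  <A:2 Mu:2 Ld:0 B:1 rd:4 wr:2>
#3 MUL src=r1,r0 held:WAW  <A:2 Mu:2 Ld:0 B:1 rd:4 wr:2>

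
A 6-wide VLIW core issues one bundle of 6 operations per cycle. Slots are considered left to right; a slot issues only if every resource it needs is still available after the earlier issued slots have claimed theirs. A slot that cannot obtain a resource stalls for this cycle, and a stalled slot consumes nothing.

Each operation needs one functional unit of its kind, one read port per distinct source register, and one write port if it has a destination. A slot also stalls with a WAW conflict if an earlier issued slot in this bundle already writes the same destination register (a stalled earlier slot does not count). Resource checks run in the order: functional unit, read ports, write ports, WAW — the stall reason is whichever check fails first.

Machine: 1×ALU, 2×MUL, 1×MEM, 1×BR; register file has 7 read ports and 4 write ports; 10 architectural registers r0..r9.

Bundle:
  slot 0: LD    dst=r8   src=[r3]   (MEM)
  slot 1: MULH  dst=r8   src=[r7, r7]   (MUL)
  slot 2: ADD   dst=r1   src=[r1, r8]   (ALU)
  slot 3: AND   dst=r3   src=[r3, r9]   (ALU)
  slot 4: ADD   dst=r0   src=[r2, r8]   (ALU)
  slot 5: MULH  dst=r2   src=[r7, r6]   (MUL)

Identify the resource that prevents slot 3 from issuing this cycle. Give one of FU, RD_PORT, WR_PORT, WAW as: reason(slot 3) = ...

reason(slot 3) = FU

[0] MEM needs rd=1 wr=1: ok; after: ALU=1 MUL=2 MEM=0 BR=1, R=6, W=3
[1] MUL needs rd=1 wr=1: WAW; after: ALU=1 MUL=2 MEM=0 BR=1, R=6, W=3
[2] ALU needs rd=2 wr=1: ok; after: ALU=0 MUL=2 MEM=0 BR=1, R=4, W=2
[3] ALU needs rd=2 wr=1: FU; after: ALU=0 MUL=2 MEM=0 BR=1, R=4, W=2
[4] ALU needs rd=2 wr=1: FU; after: ALU=0 MUL=2 MEM=0 BR=1, R=4, W=2
[5] MUL needs rd=2 wr=1: ok; after: ALU=0 MUL=1 MEM=0 BR=1, R=2, W=1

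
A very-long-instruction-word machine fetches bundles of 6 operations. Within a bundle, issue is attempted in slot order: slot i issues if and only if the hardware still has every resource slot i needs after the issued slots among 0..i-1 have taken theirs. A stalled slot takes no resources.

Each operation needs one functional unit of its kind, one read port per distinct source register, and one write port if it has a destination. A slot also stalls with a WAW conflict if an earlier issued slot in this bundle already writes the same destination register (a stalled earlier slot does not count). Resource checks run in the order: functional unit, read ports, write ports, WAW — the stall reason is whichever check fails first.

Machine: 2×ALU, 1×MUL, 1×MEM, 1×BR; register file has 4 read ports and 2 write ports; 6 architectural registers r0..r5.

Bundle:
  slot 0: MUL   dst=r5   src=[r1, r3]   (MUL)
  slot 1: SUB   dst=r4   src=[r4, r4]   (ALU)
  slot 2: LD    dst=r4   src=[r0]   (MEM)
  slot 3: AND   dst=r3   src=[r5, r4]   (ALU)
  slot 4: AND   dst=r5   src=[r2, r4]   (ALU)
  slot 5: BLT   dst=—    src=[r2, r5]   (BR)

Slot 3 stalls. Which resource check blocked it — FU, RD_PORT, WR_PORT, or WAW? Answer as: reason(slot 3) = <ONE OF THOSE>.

reason(slot 3) = RD_PORT

  0. MUL→r5 ⇒ go  {2A/0Mu/1Ld/1B | 2r 1w}
  1. ALU→r4 ⇒ go  {1A/0Mu/1Ld/1B | 1r 0w}
  2. MEM→r4 ⇒ no(WR_PORT)  {1A/0Mu/1Ld/1B | 1r 0w}
  3. ALU→r3 ⇒ no(RD_PORT)  {1A/0Mu/1Ld/1B | 1r 0w}
  4. ALU→r5 ⇒ no(RD_PORT)  {1A/0Mu/1Ld/1B | 1r 0w}
  5. BR ⇒ no(RD_PORT)  {1A/0Mu/1Ld/1B | 1r 0w}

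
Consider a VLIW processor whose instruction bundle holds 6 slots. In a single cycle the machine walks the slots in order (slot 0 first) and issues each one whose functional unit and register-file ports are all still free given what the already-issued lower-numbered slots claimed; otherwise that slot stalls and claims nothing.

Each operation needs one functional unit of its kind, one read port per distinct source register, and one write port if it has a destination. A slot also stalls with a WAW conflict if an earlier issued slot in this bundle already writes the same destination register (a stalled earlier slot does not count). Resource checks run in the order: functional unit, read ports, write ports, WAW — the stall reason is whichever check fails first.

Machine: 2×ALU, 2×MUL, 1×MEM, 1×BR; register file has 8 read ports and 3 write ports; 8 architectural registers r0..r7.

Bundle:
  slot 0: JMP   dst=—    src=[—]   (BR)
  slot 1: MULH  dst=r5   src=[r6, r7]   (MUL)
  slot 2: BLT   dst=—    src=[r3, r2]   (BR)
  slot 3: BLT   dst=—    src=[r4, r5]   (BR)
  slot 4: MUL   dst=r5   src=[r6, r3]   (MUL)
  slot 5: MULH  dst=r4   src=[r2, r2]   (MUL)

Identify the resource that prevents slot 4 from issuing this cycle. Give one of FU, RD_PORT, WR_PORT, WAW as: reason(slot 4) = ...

reason(slot 4) = WAW

slot 0 (BR): ISSUE — free A2,Mu2,Ld1,B0 rp8 wp3
slot 1 (MUL): ISSUE — free A2,Mu1,Ld1,B0 rp6 wp2
slot 2 (BR): stall FU — free A2,Mu1,Ld1,B0 rp6 wp2
slot 3 (BR): stall FU — free A2,Mu1,Ld1,B0 rp6 wp2
slot 4 (MUL): stall WAW — free A2,Mu1,Ld1,B0 rp6 wp2
slot 5 (MUL): ISSUE — free A2,Mu0,Ld1,B0 rp5 wp1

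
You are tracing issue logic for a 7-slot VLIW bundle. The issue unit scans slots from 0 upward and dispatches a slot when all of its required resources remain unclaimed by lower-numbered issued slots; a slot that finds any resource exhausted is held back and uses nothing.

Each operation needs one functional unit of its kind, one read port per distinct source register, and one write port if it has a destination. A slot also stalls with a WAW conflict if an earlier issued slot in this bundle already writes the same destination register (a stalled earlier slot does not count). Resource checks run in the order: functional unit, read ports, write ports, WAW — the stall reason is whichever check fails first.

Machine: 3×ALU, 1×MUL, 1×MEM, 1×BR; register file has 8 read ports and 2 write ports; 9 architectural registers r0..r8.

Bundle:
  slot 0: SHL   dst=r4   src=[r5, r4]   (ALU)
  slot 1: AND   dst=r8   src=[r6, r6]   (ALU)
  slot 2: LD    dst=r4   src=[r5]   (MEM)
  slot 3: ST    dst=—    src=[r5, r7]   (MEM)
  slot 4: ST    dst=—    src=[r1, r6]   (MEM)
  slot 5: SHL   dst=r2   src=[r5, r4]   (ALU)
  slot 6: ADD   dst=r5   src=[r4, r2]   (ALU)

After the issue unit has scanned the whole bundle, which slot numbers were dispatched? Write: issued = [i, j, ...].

issued = [0, 1, 3]

  0. ALU→r4 ⇒ go  {2A/1Mu/1Ld/1B | 6r 1w}
  1. ALU→r8 ⇒ go  {1A/1Mu/1Ld/1B | 5r 0w}
  2. MEM→r4 ⇒ no(WR_PORT)  {1A/1Mu/1Ld/1B | 5r 0w}
  3. MEM ⇒ go  {1A/1Mu/0Ld/1B | 3r 0w}
  4. MEM ⇒ no(FU)  {1A/1Mu/0Ld/1B | 3r 0w}
  5. ALU→r2 ⇒ no(WR_PORT)  {1A/1Mu/0Ld/1B | 3r 0w}
  6. ALU→r5 ⇒ no(WR_PORT)  {1A/1Mu/0Ld/1B | 3r 0w}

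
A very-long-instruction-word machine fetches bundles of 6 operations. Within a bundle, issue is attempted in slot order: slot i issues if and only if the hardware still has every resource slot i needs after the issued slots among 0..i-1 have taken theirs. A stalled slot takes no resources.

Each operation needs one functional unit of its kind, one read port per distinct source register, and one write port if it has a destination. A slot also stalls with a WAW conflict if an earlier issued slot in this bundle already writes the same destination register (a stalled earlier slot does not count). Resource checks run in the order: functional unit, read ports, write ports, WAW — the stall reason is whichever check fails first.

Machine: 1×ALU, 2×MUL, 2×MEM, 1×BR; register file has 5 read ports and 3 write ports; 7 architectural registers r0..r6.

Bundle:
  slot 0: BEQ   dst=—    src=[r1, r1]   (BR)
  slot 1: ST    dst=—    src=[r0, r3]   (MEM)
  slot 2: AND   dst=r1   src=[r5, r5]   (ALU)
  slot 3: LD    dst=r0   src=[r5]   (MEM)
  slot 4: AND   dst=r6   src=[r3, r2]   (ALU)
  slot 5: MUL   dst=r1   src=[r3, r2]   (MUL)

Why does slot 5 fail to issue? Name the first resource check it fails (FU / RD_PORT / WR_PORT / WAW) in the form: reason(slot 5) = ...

slot 0 (BR): ISSUE — free A1,Mu2,Ld2,B0 rp4 wp3
slot 1 (MEM): ISSUE — free A1,Mu2,Ld1,B0 rp2 wp3
slot 2 (ALU): ISSUE — free A0,Mu2,Ld1,B0 rp1 wp2
slot 3 (MEM): ISSUE — free A0,Mu2,Ld0,B0 rp0 wp1
slot 4 (ALU): stall FU — free A0,Mu2,Ld0,B0 rp0 wp1
slot 5 (MUL): stall RD_PORT — free A0,Mu2,Ld0,B0 rp0 wp1

reason(slot 5) = RD_PORT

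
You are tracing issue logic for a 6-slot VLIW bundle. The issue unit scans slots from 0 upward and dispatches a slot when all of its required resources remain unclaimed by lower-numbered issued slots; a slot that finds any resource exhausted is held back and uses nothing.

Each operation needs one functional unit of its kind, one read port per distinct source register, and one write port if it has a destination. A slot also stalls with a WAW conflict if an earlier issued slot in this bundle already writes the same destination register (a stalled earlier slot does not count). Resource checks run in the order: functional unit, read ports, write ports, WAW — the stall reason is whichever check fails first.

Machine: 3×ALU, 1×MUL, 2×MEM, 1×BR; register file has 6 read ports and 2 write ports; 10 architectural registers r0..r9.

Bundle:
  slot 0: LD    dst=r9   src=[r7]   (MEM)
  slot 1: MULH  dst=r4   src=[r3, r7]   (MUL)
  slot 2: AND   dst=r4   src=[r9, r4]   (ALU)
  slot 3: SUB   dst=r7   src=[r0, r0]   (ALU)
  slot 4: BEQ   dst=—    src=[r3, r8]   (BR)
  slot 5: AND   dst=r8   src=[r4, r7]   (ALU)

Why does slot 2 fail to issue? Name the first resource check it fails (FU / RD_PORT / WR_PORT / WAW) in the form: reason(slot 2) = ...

reason(slot 2) = WR_PORT

slot 0 (MEM): ISSUE — free A3,Mu1,Ld1,B1 rp5 wp1
slot 1 (MUL): ISSUE — free A3,Mu0,Ld1,B1 rp3 wp0
slot 2 (ALU): stall WR_PORT — free A3,Mu0,Ld1,B1 rp3 wp0
slot 3 (ALU): stall WR_PORT — free A3,Mu0,Ld1,B1 rp3 wp0
slot 4 (BR): ISSUE — free A3,Mu0,Ld1,B0 rp1 wp0
slot 5 (ALU): stall RD_PORT — free A3,Mu0,Ld1,B0 rp1 wp0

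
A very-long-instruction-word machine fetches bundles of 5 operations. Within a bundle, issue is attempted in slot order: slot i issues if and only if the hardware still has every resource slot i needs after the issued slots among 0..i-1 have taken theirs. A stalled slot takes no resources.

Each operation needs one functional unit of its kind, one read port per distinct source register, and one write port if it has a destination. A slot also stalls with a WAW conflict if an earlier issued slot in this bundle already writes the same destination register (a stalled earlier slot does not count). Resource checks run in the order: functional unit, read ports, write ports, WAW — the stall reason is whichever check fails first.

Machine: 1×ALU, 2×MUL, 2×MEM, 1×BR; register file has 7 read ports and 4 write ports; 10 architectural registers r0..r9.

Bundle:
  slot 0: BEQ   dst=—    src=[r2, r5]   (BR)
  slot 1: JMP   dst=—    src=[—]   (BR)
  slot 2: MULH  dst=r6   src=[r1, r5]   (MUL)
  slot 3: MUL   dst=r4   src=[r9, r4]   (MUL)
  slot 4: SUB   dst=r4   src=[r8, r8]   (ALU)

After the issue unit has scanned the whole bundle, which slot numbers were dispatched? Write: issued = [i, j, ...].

  0. BR ⇒ go  {1A/2Mu/2Ld/0B | 5r 4w}
  1. BR ⇒ no(FU)  {1A/2Mu/2Ld/0B | 5r 4w}
  2. MUL→r6 ⇒ go  {1A/1Mu/2Ld/0B | 3r 3w}
  3. MUL→r4 ⇒ go  {1A/0Mu/2Ld/0B | 1r 2w}
  4. ALU→r4 ⇒ no(WAW)  {1A/0Mu/2Ld/0B | 1r 2w}

issued = [0, 2, 3]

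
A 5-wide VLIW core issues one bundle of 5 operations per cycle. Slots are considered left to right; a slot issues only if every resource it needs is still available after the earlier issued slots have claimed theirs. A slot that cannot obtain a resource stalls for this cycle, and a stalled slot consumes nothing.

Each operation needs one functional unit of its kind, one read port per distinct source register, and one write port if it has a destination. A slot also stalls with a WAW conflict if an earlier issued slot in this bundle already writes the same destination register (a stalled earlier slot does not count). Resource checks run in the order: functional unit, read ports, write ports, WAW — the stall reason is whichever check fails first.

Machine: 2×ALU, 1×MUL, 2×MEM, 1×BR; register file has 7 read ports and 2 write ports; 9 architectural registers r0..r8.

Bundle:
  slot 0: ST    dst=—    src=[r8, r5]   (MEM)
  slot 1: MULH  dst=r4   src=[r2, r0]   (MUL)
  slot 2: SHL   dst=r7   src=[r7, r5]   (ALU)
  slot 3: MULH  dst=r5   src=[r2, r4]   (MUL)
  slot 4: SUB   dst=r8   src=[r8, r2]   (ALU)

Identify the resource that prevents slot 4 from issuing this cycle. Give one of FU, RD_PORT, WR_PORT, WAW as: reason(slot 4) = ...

slot 0 (MEM): ISSUE — free A2,Mu1,Ld1,B1 rp5 wp2
slot 1 (MUL): ISSUE — free A2,Mu0,Ld1,B1 rp3 wp1
slot 2 (ALU): ISSUE — free A1,Mu0,Ld1,B1 rp1 wp0
slot 3 (MUL): stall FU — free A1,Mu0,Ld1,B1 rp1 wp0
slot 4 (ALU): stall RD_PORT — free A1,Mu0,Ld1,B1 rp1 wp0

reason(slot 4) = RD_PORT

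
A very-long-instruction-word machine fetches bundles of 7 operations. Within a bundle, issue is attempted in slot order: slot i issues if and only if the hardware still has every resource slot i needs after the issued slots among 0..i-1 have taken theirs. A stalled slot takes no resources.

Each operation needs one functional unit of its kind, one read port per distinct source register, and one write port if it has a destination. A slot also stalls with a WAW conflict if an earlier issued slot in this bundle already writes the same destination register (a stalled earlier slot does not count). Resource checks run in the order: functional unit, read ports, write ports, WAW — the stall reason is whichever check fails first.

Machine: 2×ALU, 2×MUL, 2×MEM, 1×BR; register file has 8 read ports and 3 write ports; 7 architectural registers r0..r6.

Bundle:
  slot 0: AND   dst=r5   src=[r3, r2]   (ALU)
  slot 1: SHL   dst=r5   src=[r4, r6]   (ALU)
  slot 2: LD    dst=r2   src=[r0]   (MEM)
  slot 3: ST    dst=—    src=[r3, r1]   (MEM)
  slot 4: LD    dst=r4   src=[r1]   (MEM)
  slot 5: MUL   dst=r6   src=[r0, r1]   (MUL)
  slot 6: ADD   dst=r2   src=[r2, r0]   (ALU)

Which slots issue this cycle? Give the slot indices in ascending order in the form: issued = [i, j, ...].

(0) want 1×ALU +2rd +1wr — yes → AL1|MU2|ME2|BR1|rd6|wr2
(1) want 1×ALU +2rd +1wr — WAW → AL1|MU2|ME2|BR1|rd6|wr2
(2) want 1×MEM +1rd +1wr — yes → AL1|MU2|ME1|BR1|rd5|wr1
(3) want 1×MEM +2rd +0wr — yes → AL1|MU2|ME0|BR1|rd3|wr1
(4) want 1×MEM +1rd +1wr — FU → AL1|MU2|ME0|BR1|rd3|wr1
(5) want 1×MUL +2rd +1wr — yes → AL1|MU1|ME0|BR1|rd1|wr0
(6) want 1×ALU +2rd +1wr — RD_PORT → AL1|MU1|ME0|BR1|rd1|wr0

issued = [0, 2, 3, 5]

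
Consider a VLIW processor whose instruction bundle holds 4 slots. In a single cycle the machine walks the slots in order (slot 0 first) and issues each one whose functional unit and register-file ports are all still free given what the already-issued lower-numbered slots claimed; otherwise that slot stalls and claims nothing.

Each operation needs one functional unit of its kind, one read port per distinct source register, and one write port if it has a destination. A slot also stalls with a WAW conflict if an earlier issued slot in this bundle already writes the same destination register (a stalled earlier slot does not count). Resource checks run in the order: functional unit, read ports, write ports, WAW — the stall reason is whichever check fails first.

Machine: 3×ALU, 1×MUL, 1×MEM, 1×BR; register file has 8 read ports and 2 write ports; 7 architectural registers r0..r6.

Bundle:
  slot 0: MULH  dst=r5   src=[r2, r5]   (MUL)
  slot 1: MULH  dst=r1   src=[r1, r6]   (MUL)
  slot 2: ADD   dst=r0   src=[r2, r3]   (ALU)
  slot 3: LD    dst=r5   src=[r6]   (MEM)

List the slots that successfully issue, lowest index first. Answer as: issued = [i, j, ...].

issued = [0, 2]

#0 MUL src=r2,r5 dispatched  <A:3 Mu:0 Ld:1 B:1 rd:6 wr:1>
#1 MUL src=r1,r6 held:FU  <A:3 Mu:0 Ld:1 B:1 rd:6 wr:1>
#2 ALU src=r2,r3 dispatched  <A:2 Mu:0 Ld:1 B:1 rd:4 wr:0>
#3 MEM src=r6 held:WR_PORT  <A:2 Mu:0 Ld:1 B:1 rd:4 wr:0>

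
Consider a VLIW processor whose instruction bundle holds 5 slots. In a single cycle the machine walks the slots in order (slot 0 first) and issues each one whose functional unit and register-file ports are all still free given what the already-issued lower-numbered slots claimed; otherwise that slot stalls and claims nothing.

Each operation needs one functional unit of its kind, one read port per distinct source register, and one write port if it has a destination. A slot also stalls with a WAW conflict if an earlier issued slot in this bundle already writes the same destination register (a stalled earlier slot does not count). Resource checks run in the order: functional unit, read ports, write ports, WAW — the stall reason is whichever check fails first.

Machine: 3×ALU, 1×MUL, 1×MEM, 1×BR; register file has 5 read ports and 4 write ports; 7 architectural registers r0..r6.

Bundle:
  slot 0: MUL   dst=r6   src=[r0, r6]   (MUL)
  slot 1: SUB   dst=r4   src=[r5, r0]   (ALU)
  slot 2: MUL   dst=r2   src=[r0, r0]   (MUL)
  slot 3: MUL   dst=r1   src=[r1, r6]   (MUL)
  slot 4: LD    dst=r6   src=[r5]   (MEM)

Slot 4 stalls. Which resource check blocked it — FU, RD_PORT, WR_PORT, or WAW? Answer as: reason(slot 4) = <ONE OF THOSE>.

reason(slot 4) = WAW

slot 0 (MUL): ISSUE — free A3,Mu0,Ld1,B1 rp3 wp3
slot 1 (ALU): ISSUE — free A2,Mu0,Ld1,B1 rp1 wp2
slot 2 (MUL): stall FU — free A2,Mu0,Ld1,B1 rp1 wp2
slot 3 (MUL): stall FU — free A2,Mu0,Ld1,B1 rp1 wp2
slot 4 (MEM): stall WAW — free A2,Mu0,Ld1,B1 rp1 wp2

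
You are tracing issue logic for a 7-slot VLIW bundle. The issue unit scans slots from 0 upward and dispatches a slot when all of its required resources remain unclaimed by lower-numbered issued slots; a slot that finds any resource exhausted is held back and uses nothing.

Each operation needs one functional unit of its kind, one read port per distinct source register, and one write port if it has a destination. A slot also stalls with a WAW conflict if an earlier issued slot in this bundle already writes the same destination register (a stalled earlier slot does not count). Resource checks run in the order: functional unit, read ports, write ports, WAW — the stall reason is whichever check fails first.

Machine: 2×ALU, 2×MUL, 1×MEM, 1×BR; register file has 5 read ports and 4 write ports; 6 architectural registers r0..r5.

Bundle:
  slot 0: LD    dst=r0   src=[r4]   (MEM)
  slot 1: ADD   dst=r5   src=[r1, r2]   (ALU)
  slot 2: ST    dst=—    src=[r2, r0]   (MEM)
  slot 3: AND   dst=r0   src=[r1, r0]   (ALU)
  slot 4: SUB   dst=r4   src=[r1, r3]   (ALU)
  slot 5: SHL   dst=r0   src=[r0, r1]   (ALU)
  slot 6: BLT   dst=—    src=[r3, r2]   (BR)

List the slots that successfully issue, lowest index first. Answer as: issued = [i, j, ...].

issued = [0, 1, 4]

[0] MEM needs rd=1 wr=1: ok; after: ALU=2 MUL=2 MEM=0 BR=1, R=4, W=3
[1] ALU needs rd=2 wr=1: ok; after: ALU=1 MUL=2 MEM=0 BR=1, R=2, W=2
[2] MEM needs rd=2 wr=0: FU; after: ALU=1 MUL=2 MEM=0 BR=1, R=2, W=2
[3] ALU needs rd=2 wr=1: WAW; after: ALU=1 MUL=2 MEM=0 BR=1, R=2, W=2
[4] ALU needs rd=2 wr=1: ok; after: ALU=0 MUL=2 MEM=0 BR=1, R=0, W=1
[5] ALU needs rd=2 wr=1: FU; after: ALU=0 MUL=2 MEM=0 BR=1, R=0, W=1
[6] BR needs rd=2 wr=0: RD_PORT; after: ALU=0 MUL=2 MEM=0 BR=1, R=0, W=1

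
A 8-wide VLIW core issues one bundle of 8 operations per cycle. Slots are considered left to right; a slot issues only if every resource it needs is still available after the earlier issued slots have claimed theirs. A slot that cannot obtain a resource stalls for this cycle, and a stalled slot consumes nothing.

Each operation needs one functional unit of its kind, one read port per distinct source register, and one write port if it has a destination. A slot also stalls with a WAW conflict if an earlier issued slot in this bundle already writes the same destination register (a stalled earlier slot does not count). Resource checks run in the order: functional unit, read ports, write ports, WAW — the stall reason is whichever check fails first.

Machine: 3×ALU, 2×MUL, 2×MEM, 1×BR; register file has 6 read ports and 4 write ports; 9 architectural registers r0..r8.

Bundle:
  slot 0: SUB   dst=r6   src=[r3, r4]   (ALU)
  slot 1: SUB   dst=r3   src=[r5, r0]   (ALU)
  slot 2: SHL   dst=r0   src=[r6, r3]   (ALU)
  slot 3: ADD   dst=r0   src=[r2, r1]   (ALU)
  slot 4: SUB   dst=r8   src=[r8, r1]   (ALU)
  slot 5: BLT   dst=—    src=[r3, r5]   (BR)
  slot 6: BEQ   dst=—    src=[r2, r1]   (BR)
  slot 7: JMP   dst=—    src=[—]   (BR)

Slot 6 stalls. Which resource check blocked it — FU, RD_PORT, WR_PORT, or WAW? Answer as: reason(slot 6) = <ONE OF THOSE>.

(0) want 1×ALU +2rd +1wr — yes → AL2|MU2|ME2|BR1|rd4|wr3
(1) want 1×ALU +2rd +1wr — yes → AL1|MU2|ME2|BR1|rd2|wr2
(2) want 1×ALU +2rd +1wr — yes → AL0|MU2|ME2|BR1|rd0|wr1
(3) want 1×ALU +2rd +1wr — FU → AL0|MU2|ME2|BR1|rd0|wr1
(4) want 1×ALU +2rd +1wr — FU → AL0|MU2|ME2|BR1|rd0|wr1
(5) want 1×BR +2rd +0wr — RD_PORT → AL0|MU2|ME2|BR1|rd0|wr1
(6) want 1×BR +2rd +0wr — RD_PORT → AL0|MU2|ME2|BR1|rd0|wr1
(7) want 1×BR +0rd +0wr — yes → AL0|MU2|ME2|BR0|rd0|wr1

reason(slot 6) = RD_PORT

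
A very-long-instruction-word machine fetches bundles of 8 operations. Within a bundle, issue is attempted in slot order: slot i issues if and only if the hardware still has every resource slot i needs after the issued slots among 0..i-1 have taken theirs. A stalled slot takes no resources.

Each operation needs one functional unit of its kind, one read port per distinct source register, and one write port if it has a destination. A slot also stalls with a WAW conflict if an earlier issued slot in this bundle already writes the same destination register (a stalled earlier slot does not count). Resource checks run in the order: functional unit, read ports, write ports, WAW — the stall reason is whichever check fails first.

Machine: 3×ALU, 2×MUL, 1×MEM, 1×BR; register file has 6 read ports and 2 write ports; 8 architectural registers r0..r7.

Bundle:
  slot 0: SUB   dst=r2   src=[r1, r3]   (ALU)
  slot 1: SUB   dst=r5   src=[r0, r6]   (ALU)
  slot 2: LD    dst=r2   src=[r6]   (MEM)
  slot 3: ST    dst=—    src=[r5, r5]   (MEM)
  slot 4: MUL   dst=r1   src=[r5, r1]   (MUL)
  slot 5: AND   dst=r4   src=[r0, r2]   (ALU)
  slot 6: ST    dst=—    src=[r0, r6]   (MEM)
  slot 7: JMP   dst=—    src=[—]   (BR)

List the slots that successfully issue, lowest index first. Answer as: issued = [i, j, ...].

  0. ALU→r2 ⇒ go  {2A/2Mu/1Ld/1B | 4r 1w}
  1. ALU→r5 ⇒ go  {1A/2Mu/1Ld/1B | 2r 0w}
  2. MEM→r2 ⇒ no(WR_PORT)  {1A/2Mu/1Ld/1B | 2r 0w}
  3. MEM ⇒ go  {1A/2Mu/0Ld/1B | 1r 0w}
  4. MUL→r1 ⇒ no(RD_PORT)  {1A/2Mu/0Ld/1B | 1r 0w}
  5. ALU→r4 ⇒ no(RD_PORT)  {1A/2Mu/0Ld/1B | 1r 0w}
  6. MEM ⇒ no(FU)  {1A/2Mu/0Ld/1B | 1r 0w}
  7. BR ⇒ go  {1A/2Mu/0Ld/0B | 1r 0w}

issued = [0, 1, 3, 7]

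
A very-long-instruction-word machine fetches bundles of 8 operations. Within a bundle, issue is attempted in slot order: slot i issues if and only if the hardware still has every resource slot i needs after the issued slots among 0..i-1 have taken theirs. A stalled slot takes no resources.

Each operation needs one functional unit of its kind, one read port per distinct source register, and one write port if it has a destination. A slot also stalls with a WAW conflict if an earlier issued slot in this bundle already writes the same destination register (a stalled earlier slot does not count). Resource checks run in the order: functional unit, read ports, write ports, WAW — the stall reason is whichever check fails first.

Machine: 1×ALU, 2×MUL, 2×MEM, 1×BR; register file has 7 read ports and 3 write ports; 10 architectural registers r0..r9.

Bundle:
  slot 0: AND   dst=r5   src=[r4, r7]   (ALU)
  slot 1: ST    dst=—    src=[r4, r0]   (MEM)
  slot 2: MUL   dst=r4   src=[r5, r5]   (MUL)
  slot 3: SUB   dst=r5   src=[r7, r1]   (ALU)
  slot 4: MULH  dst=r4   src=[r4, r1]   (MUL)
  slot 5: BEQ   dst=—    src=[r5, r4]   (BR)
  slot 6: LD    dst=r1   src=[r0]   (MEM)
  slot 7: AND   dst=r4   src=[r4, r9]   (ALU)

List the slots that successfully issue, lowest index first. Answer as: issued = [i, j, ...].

issued = [0, 1, 2, 5]

#0 ALU src=r4,r7 dispatched  <A:0 Mu:2 Ld:2 B:1 rd:5 wr:2>
#1 MEM src=r4,r0 dispatched  <A:0 Mu:2 Ld:1 B:1 rd:3 wr:2>
#2 MUL src=r5,r5 dispatched  <A:0 Mu:1 Ld:1 B:1 rd:2 wr:1>
#3 ALU src=r7,r1 held:FU  <A:0 Mu:1 Ld:1 B:1 rd:2 wr:1>
#4 MUL src=r4,r1 held:WAW  <A:0 Mu:1 Ld:1 B:1 rd:2 wr:1>
#5 BR src=r5,r4 dispatched  <A:0 Mu:1 Ld:1 B:0 rd:0 wr:1>
#6 MEM src=r0 held:RD_PORT  <A:0 Mu:1 Ld:1 B:0 rd:0 wr:1>
#7 ALU src=r4,r9 held:FU  <A:0 Mu:1 Ld:1 B:0 rd:0 wr:1>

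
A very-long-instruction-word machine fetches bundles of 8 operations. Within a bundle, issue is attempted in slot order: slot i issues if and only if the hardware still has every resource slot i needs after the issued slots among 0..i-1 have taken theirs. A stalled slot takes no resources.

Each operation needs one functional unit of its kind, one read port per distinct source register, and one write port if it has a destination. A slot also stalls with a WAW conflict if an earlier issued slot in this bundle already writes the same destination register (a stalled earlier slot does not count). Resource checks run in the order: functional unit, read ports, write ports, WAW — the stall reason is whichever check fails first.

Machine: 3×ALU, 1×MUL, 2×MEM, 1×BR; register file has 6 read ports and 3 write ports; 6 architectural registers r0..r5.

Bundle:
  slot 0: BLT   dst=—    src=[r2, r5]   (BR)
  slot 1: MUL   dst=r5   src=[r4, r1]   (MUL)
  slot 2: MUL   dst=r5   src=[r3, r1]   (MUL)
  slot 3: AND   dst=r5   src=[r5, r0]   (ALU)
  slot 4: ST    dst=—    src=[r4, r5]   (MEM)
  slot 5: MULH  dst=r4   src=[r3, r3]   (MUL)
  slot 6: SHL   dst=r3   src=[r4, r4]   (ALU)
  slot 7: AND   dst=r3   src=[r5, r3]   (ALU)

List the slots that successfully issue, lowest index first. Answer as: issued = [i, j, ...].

(0) want 1×BR +2rd +0wr — yes → AL3|MU1|ME2|BR0|rd4|wr3
(1) want 1×MUL +2rd +1wr — yes → AL3|MU0|ME2|BR0|rd2|wr2
(2) want 1×MUL +2rd +1wr — FU → AL3|MU0|ME2|BR0|rd2|wr2
(3) want 1×ALU +2rd +1wr — WAW → AL3|MU0|ME2|BR0|rd2|wr2
(4) want 1×MEM +2rd +0wr — yes → AL3|MU0|ME1|BR0|rd0|wr2
(5) want 1×MUL +1rd +1wr — FU → AL3|MU0|ME1|BR0|rd0|wr2
(6) want 1×ALU +1rd +1wr — RD_PORT → AL3|MU0|ME1|BR0|rd0|wr2
(7) want 1×ALU +2rd +1wr — RD_PORT → AL3|MU0|ME1|BR0|rd0|wr2

issued = [0, 1, 4]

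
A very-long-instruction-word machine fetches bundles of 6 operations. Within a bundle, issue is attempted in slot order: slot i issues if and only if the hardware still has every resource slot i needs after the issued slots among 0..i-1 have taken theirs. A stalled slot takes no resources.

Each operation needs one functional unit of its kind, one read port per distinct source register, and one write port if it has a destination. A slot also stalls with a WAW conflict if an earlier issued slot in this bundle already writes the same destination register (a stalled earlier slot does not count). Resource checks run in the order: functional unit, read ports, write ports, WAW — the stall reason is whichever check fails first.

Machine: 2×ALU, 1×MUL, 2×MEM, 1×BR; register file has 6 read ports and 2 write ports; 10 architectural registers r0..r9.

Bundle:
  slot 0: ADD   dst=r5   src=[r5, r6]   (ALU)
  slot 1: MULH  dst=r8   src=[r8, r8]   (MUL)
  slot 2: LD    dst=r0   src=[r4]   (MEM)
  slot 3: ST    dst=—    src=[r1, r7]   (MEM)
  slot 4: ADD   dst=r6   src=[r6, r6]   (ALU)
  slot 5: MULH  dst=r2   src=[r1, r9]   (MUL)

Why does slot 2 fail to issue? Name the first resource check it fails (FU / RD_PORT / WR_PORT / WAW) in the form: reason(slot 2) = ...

slot 0 (ALU): ISSUE — free A1,Mu1,Ld2,B1 rp4 wp1
slot 1 (MUL): ISSUE — free A1,Mu0,Ld2,B1 rp3 wp0
slot 2 (MEM): stall WR_PORT — free A1,Mu0,Ld2,B1 rp3 wp0
slot 3 (MEM): ISSUE — free A1,Mu0,Ld1,B1 rp1 wp0
slot 4 (ALU): stall WR_PORT — free A1,Mu0,Ld1,B1 rp1 wp0
slot 5 (MUL): stall FU — free A1,Mu0,Ld1,B1 rp1 wp0

reason(slot 2) = WR_PORT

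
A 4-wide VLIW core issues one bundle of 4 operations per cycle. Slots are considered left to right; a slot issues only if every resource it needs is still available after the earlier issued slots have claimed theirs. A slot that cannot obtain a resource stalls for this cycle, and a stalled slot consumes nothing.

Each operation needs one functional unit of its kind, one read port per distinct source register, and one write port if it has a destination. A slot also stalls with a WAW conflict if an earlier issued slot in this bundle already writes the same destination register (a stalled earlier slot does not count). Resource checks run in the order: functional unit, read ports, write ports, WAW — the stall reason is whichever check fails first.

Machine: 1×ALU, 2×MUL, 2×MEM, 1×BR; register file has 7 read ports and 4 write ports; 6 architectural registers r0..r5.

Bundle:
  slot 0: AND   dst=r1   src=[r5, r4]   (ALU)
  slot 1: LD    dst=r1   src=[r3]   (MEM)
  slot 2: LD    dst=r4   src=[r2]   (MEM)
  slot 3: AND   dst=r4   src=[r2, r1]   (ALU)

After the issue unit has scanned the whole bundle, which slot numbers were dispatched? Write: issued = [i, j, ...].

issued = [0, 2]

(0) want 1×ALU +2rd +1wr — yes → AL0|MU2|ME2|BR1|rd5|wr3
(1) want 1×MEM +1rd +1wr — WAW → AL0|MU2|ME2|BR1|rd5|wr3
(2) want 1×MEM +1rd +1wr — yes → AL0|MU2|ME1|BR1|rd4|wr2
(3) want 1×ALU +2rd +1wr — FU → AL0|MU2|ME1|BR1|rd4|wr2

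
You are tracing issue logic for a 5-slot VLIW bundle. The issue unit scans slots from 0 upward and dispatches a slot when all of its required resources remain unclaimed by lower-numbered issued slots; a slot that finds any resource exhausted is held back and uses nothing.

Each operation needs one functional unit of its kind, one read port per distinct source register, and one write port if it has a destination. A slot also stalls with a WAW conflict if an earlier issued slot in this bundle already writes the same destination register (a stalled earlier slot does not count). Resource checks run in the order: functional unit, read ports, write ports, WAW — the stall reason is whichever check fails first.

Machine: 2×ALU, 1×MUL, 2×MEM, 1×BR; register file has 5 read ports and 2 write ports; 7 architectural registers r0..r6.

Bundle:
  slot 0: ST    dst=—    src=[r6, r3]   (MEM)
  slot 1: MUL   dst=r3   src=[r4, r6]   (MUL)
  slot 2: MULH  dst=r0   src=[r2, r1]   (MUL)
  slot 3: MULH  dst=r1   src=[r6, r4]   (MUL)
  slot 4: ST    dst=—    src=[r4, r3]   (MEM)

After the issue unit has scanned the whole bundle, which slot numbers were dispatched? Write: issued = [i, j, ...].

issued = [0, 1]

#0 MEM src=r6,r3 dispatched  <A:2 Mu:1 Ld:1 B:1 rd:3 wr:2>
#1 MUL src=r4,r6 dispatched  <A:2 Mu:0 Ld:1 B:1 rd:1 wr:1>
#2 MUL src=r2,r1 held:FU  <A:2 Mu:0 Ld:1 B:1 rd:1 wr:1>
#3 MUL src=r6,r4 held:FU  <A:2 Mu:0 Ld:1 B:1 rd:1 wr:1>
#4 MEM src=r4,r3 held:RD_PORT  <A:2 Mu:0 Ld:1 B:1 rd:1 wr:1>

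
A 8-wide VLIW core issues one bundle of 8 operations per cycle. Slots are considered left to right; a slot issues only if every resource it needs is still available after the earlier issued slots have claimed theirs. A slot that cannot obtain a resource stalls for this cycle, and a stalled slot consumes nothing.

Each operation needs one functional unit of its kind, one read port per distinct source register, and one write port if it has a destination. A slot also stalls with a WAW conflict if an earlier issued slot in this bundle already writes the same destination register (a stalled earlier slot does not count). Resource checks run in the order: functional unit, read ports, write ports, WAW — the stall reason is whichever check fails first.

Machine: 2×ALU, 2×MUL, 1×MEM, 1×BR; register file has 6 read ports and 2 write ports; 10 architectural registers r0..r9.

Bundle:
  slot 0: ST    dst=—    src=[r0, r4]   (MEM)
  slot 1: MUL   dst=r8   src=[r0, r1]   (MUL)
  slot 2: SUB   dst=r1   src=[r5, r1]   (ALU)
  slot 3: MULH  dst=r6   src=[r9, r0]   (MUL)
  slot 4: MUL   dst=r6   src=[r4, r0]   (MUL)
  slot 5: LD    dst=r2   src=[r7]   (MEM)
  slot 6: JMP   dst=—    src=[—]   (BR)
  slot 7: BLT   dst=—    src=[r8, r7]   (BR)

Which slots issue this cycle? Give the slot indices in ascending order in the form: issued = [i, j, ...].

[0] MEM needs rd=2 wr=0: ok; after: ALU=2 MUL=2 MEM=0 BR=1, R=4, W=2
[1] MUL needs rd=2 wr=1: ok; after: ALU=2 MUL=1 MEM=0 BR=1, R=2, W=1
[2] ALU needs rd=2 wr=1: ok; after: ALU=1 MUL=1 MEM=0 BR=1, R=0, W=0
[3] MUL needs rd=2 wr=1: RD_PORT; after: ALU=1 MUL=1 MEM=0 BR=1, R=0, W=0
[4] MUL needs rd=2 wr=1: RD_PORT; after: ALU=1 MUL=1 MEM=0 BR=1, R=0, W=0
[5] MEM needs rd=1 wr=1: FU; after: ALU=1 MUL=1 MEM=0 BR=1, R=0, W=0
[6] BR needs rd=0 wr=0: ok; after: ALU=1 MUL=1 MEM=0 BR=0, R=0, W=0
[7] BR needs rd=2 wr=0: FU; after: ALU=1 MUL=1 MEM=0 BR=0, R=0, W=0

issued = [0, 1, 2, 6]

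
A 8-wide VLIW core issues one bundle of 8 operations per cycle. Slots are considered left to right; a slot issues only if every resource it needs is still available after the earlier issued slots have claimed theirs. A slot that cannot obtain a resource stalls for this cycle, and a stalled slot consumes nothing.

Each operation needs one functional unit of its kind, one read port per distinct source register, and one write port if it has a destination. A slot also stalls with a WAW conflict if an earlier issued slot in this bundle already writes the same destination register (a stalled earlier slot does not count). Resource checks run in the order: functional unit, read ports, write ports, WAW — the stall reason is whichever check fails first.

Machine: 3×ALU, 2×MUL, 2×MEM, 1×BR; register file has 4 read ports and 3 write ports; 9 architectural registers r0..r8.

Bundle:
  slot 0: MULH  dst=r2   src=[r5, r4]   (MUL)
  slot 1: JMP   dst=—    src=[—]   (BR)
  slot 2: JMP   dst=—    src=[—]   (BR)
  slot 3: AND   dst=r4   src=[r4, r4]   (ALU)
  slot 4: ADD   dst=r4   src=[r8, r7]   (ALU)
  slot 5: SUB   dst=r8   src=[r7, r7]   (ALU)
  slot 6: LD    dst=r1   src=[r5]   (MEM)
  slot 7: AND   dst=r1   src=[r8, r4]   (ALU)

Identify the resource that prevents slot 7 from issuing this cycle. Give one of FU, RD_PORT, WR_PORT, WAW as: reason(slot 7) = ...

reason(slot 7) = RD_PORT

#0 MUL src=r5,r4 dispatched  <A:3 Mu:1 Ld:2 B:1 rd:2 wr:2>
#1 BR src=- dispatched  <A:3 Mu:1 Ld:2 B:0 rd:2 wr:2>
#2 BR src=- held:FU  <A:3 Mu:1 Ld:2 B:0 rd:2 wr:2>
#3 ALU src=r4,r4 dispatched  <A:2 Mu:1 Ld:2 B:0 rd:1 wr:1>
#4 ALU src=r8,r7 held:RD_PORT  <A:2 Mu:1 Ld:2 B:0 rd:1 wr:1>
#5 ALU src=r7,r7 dispatched  <A:1 Mu:1 Ld:2 B:0 rd:0 wr:0>
#6 MEM src=r5 held:RD_PORT  <A:1 Mu:1 Ld:2 B:0 rd:0 wr:0>
#7 ALU src=r8,r4 held:RD_PORT  <A:1 Mu:1 Ld:2 B:0 rd:0 wr:0>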